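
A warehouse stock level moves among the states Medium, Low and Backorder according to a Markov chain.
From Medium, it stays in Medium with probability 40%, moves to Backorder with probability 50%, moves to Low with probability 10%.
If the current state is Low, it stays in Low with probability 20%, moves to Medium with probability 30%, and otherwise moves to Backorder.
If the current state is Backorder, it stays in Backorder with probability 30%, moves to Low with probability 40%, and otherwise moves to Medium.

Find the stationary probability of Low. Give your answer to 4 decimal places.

0.2500

Let the stationary distribution be π with π = πP and π_1 + π_2 + π_3 = 1.
π_1 = 0.4·π_1 + 0.3·π_2 + 0.3·π_3
π_2 = 0.1·π_1 + 0.2·π_2 + 0.4·π_3
Solving with the normalization constraint gives π = (0.3333, 0.2500, 0.4167).
So the stationary probability of Low is 0.2500.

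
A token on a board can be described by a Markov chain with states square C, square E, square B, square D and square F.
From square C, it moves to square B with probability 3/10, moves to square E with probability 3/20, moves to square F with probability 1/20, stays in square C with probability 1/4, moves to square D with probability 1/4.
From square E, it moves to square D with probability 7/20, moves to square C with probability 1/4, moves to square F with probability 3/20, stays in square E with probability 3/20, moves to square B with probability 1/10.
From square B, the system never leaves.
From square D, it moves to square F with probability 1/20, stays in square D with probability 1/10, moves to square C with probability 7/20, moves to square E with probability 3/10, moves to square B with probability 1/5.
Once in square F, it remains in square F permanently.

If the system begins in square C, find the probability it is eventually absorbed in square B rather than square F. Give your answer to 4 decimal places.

0.7777

Let h(s) be the probability of absorption at square B starting from transient state s. Then h(square B) = 1 and h(square F) = 0. By first-step analysis:
h(square C) = 0.25·h(square C) + 0.15·h(square E) + 0.3·1 + 0.25·h(square D) + 0.05·0
h(square E) = 0.25·h(square C) + 0.15·h(square E) + 0.1·1 + 0.35·h(square D) + 0.15·0
h(square D) = 0.35·h(square C) + 0.3·h(square E) + 0.2·1 + 0.1·h(square D) + 0.05·0
Solving: h(square C) = 0.7777, h(square E) = 0.6519, h(square D) = 0.7420.
Starting from square C, the probability is 0.7777.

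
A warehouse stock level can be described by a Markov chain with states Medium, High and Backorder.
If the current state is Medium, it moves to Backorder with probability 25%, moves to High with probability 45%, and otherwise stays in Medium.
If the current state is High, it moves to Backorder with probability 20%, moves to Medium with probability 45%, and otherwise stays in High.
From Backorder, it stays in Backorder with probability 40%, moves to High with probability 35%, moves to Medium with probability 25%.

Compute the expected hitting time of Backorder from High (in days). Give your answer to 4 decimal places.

4.5545

Let t(s) be the expected number of days to first reach Backorder from state s, with t(Backorder) = 0. Conditioning on the first day:
t(Medium) = 1 + 0.3·t(Medium) + 0.45·t(High)
t(High) = 1 + 0.45·t(Medium) + 0.35·t(High)
Solving: t(Medium) = 4.3564, t(High) = 4.5545.
Expected days from High to Backorder: 4.5545.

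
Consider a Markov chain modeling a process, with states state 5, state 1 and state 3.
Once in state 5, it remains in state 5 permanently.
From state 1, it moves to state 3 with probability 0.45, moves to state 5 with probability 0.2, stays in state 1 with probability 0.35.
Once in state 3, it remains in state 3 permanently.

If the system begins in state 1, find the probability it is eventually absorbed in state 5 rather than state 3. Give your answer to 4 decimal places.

Let h(s) be the probability of absorption at state 5 starting from transient state s. Then h(state 5) = 1 and h(state 3) = 0. By first-step analysis:
h(state 1) = 0.2·1 + 0.35·h(state 1) + 0.45·0
Solving: h(state 1) = 0.3077.
Starting from state 1, the probability is 0.3077.

0.3077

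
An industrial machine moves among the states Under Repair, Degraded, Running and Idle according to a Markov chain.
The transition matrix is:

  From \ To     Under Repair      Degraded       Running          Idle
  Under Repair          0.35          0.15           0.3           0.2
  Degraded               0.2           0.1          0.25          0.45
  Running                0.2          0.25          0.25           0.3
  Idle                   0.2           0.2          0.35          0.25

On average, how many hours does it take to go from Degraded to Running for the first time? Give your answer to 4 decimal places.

3.3972

Let t(s) be the expected number of hours to first reach Running from state s, with t(Running) = 0. Conditioning on the first hour:
t(Under Repair) = 1 + 0.35·t(Under Repair) + 0.15·t(Degraded) + 0.2·t(Idle)
t(Degraded) = 1 + 0.2·t(Under Repair) + 0.1·t(Degraded) + 0.45·t(Idle)
t(Idle) = 1 + 0.2·t(Under Repair) + 0.2·t(Degraded) + 0.25·t(Idle)
Solving: t(Under Repair) = 3.2806, t(Degraded) = 3.3972, t(Idle) = 3.1141.
Expected hours from Degraded to Running: 3.3972.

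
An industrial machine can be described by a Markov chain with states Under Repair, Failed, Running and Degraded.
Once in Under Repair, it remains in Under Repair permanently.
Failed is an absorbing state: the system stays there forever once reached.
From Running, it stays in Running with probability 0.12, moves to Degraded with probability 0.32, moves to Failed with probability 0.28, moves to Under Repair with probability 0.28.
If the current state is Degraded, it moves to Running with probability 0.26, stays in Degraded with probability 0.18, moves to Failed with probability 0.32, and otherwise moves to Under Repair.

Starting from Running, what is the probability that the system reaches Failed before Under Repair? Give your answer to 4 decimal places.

0.5201

Let h(s) be the probability of absorption at Failed starting from transient state s. Then h(Failed) = 1 and h(Under Repair) = 0. By first-step analysis:
h(Running) = 0.28·0 + 0.28·1 + 0.12·h(Running) + 0.32·h(Degraded)
h(Degraded) = 0.24·0 + 0.32·1 + 0.26·h(Running) + 0.18·h(Degraded)
Solving: h(Running) = 0.5201, h(Degraded) = 0.5551.
Starting from Running, the probability is 0.5201.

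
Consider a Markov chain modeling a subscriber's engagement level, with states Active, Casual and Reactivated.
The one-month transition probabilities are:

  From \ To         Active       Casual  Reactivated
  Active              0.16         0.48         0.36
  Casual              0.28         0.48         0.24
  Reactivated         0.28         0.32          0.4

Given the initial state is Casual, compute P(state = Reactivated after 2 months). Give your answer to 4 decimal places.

0.3120

Sum over the intermediate state after 1 month:
P = P(Casual→Active)·P(Active→Reactivated) + P(Casual→Casual)·P(Casual→Reactivated) + P(Casual→Reactivated)·P(Reactivated→Reactivated)
  = 0.28×0.36 + 0.48×0.24 + 0.24×0.4
  = 0.1008 + 0.1152 + 0.0960 = 0.3120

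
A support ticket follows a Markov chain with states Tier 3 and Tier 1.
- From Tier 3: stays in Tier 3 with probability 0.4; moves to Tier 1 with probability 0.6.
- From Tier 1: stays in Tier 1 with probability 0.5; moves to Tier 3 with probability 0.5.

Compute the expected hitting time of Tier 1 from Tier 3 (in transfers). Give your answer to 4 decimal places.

1.6667

Let t(s) be the expected number of transfers to first reach Tier 1 from state s, with t(Tier 1) = 0. Conditioning on the first transfer:
t(Tier 3) = 1 + 0.4·t(Tier 3)
Solving: t(Tier 3) = 1.6667.
Expected transfers from Tier 3 to Tier 1: 1.6667.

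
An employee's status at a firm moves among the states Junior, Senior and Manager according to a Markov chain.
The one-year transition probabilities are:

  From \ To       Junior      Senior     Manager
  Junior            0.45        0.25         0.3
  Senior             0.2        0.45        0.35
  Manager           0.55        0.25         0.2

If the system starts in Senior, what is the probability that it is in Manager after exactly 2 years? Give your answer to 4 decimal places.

Sum over the intermediate state after 1 year:
P = P(Senior→Junior)·P(Junior→Manager) + P(Senior→Senior)·P(Senior→Manager) + P(Senior→Manager)·P(Manager→Manager)
  = 0.2×0.3 + 0.45×0.35 + 0.35×0.2
  = 0.0600 + 0.1575 + 0.0700 = 0.2875

0.2875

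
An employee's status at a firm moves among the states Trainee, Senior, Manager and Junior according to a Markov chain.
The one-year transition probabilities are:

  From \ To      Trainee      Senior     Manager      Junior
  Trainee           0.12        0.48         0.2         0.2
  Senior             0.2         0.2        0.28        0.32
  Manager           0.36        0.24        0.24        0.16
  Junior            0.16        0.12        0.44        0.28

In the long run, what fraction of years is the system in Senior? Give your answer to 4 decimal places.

Let the stationary distribution be π with π = πP and π_1 + π_2 + π_3 + π_4 = 1.
π_1 = 0.12·π_1 + 0.2·π_2 + 0.36·π_3 + 0.16·π_4
π_2 = 0.48·π_1 + 0.2·π_2 + 0.24·π_3 + 0.12·π_4
π_3 = 0.2·π_1 + 0.28·π_2 + 0.24·π_3 + 0.44·π_4
Solving with the normalization constraint gives π = (0.2192, 0.2539, 0.2890, 0.2379).
So the stationary probability of Senior is 0.2539.

0.2539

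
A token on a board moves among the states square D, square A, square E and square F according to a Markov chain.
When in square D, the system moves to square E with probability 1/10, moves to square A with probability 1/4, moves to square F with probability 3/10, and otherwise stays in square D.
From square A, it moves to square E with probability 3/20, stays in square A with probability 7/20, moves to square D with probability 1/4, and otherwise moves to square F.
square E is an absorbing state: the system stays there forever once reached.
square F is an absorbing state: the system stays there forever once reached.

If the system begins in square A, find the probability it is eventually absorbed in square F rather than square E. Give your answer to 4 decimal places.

0.6597

Let h(s) be the probability of absorption at square F starting from transient state s. Then h(square F) = 1 and h(square E) = 0. By first-step analysis:
h(square D) = 0.35·h(square D) + 0.25·h(square A) + 0.1·0 + 0.3·1
h(square A) = 0.25·h(square D) + 0.35·h(square A) + 0.15·0 + 0.25·1
Solving: h(square D) = 0.7153, h(square A) = 0.6597.
Starting from square A, the probability is 0.6597.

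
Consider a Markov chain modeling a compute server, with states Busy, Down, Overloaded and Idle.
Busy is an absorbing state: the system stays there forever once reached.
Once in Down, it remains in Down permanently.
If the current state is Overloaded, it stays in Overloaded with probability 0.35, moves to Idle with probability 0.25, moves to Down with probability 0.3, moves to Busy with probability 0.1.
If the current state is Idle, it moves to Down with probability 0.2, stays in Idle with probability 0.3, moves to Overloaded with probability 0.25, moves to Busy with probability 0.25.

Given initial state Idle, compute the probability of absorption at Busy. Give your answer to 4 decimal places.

Let h(s) be the probability of absorption at Busy starting from transient state s. Then h(Busy) = 1 and h(Down) = 0. By first-step analysis:
h(Overloaded) = 0.1·1 + 0.3·0 + 0.35·h(Overloaded) + 0.25·h(Idle)
h(Idle) = 0.25·1 + 0.2·0 + 0.25·h(Overloaded) + 0.3·h(Idle)
Solving: h(Overloaded) = 0.3376, h(Idle) = 0.4777.
Starting from Idle, the probability is 0.4777.

0.4777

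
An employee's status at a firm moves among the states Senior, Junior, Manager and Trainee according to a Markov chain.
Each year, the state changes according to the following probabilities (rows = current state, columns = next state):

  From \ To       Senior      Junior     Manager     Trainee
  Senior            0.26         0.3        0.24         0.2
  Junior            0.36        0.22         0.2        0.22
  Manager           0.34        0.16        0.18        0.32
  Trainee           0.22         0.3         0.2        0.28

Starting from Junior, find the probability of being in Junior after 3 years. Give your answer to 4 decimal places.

Propagate the distribution vector 3 years from Junior.
After 0 years: (0.0000, 1.0000, 0.0000, 0.0000)
After 1 year: (0.3600, 0.2200, 0.2000, 0.2200)
After 2 years: (0.2892, 0.2544, 0.2104, 0.2460)
After 3 years: (0.2924, 0.2502, 0.2074, 0.2500)
P(in Junior after 3 years) = 0.2502

0.2502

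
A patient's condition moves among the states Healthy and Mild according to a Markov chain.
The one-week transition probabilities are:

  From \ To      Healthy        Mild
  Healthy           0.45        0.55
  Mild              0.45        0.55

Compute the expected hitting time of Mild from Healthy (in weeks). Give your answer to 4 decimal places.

1.8182

Let t(s) be the expected number of weeks to first reach Mild from state s, with t(Mild) = 0. Conditioning on the first week:
t(Healthy) = 1 + 0.45·t(Healthy)
Solving: t(Healthy) = 1.8182.
Expected weeks from Healthy to Mild: 1.8182.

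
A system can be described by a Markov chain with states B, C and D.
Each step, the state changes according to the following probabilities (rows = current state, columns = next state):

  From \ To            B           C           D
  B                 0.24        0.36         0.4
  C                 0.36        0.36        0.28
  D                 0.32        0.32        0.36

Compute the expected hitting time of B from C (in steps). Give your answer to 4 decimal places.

Let t(s) be the expected number of steps to first reach B from state s, with t(B) = 0. Conditioning on the first step:
t(C) = 1 + 0.36·t(C) + 0.28·t(D)
t(D) = 1 + 0.32·t(C) + 0.36·t(D)
Solving: t(C) = 2.8750, t(D) = 3.0000.
Expected steps from C to B: 2.8750.

2.8750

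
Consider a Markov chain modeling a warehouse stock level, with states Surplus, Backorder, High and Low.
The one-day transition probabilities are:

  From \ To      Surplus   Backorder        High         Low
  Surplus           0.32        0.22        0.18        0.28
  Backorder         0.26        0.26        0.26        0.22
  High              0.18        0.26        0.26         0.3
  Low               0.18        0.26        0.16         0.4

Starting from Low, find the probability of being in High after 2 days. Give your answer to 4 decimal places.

0.2056

Propagate the distribution vector 2 days from Low.
After 0 days: (0.0000, 0.0000, 0.0000, 1.0000)
After 1 day: (0.1800, 0.2600, 0.1600, 0.4000)
After 2 days: (0.2260, 0.2528, 0.2056, 0.3156)
P(in High after 2 days) = 0.2056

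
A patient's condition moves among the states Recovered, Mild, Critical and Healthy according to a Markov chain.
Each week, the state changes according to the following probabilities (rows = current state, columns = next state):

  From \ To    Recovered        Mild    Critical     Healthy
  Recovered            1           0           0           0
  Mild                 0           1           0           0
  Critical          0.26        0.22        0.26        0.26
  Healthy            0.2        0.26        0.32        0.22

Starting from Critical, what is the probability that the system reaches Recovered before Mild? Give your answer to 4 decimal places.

Let h(s) be the probability of absorption at Recovered starting from transient state s. Then h(Recovered) = 1 and h(Mild) = 0. By first-step analysis:
h(Critical) = 0.26·1 + 0.22·0 + 0.26·h(Critical) + 0.26·h(Healthy)
h(Healthy) = 0.2·1 + 0.26·0 + 0.32·h(Critical) + 0.22·h(Healthy)
Solving: h(Critical) = 0.5158, h(Healthy) = 0.4680.
Starting from Critical, the probability is 0.5158.

0.5158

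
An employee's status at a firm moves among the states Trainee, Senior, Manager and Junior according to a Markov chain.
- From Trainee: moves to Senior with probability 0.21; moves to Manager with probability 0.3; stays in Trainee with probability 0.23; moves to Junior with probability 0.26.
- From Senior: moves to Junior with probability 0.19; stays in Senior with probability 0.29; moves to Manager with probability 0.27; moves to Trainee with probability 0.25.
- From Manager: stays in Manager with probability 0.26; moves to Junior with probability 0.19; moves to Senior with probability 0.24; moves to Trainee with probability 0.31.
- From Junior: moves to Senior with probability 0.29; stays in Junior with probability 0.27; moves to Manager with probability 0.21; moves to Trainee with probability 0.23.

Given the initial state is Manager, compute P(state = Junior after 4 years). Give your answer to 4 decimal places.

Propagate the distribution vector 4 years from Manager.
After 0 years: (0.0000, 0.0000, 1.0000, 0.0000)
After 1 year: (0.3100, 0.2400, 0.2600, 0.1900)
After 2 years: (0.2556, 0.2522, 0.2653, 0.2269)
After 3 years: (0.2563, 0.2563, 0.2614, 0.2260)
After 4 years: (0.2560, 0.2564, 0.2615, 0.2260)
P(in Junior after 4 years) = 0.2260

0.2260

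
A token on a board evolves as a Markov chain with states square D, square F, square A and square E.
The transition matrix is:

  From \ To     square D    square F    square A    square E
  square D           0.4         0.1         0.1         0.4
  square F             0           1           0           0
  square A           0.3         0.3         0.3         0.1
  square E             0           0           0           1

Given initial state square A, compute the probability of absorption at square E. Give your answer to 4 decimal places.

0.4615

Let h(s) be the probability of absorption at square E starting from transient state s. Then h(square E) = 1 and h(square F) = 0. By first-step analysis:
h(square D) = 0.4·h(square D) + 0.1·0 + 0.1·h(square A) + 0.4·1
h(square A) = 0.3·h(square D) + 0.3·0 + 0.3·h(square A) + 0.1·1
Solving: h(square D) = 0.7436, h(square A) = 0.4615.
Starting from square A, the probability is 0.4615.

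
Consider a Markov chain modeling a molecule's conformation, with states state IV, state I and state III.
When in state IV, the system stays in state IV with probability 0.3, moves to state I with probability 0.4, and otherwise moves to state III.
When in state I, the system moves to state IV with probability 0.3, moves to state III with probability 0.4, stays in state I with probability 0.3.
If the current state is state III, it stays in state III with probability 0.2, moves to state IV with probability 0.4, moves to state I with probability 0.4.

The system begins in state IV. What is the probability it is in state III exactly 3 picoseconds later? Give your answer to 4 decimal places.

0.3050

Propagate the distribution vector 3 picoseconds from state IV.
After 0 picoseconds: (1.0000, 0.0000, 0.0000)
After 1 picosecond: (0.3000, 0.4000, 0.3000)
After 2 picoseconds: (0.3300, 0.3600, 0.3100)
After 3 picoseconds: (0.3310, 0.3640, 0.3050)
P(in state III after 3 picoseconds) = 0.3050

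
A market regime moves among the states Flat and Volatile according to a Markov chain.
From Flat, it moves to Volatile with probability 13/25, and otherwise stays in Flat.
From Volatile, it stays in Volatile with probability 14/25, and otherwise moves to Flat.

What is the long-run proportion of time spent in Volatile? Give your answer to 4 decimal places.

Let the stationary distribution be π with π = πP and π_1 + π_2 = 1.
π_1 = 0.48·π_1 + 0.44·π_2
Solving with the normalization constraint gives π = (0.4583, 0.5417).
So the stationary probability of Volatile is 0.5417.

0.5417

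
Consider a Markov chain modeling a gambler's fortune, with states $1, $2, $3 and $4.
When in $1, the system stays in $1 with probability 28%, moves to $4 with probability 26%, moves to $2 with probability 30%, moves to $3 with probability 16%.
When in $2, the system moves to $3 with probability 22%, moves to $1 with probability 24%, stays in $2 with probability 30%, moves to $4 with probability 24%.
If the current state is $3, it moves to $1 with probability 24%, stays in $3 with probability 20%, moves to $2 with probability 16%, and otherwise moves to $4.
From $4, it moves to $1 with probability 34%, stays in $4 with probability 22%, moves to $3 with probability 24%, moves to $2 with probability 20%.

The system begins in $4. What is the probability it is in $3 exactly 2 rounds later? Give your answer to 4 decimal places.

Propagate the distribution vector 2 rounds from $4.
After 0 rounds: (0.0000, 0.0000, 0.0000, 1.0000)
After 1 round: (0.3400, 0.2000, 0.2400, 0.2200)
After 2 rounds: (0.2756, 0.2444, 0.1992, 0.2808)
P(in $3 after 2 rounds) = 0.1992

0.1992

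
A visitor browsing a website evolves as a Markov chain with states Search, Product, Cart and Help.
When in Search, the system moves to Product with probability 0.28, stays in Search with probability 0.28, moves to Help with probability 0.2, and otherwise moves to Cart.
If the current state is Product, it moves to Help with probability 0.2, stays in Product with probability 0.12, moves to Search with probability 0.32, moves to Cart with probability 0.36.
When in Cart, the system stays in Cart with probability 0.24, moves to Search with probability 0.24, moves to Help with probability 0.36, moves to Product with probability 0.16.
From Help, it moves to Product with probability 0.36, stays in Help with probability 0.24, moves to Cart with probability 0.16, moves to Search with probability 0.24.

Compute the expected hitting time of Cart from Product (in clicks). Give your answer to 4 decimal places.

Let t(s) be the expected number of clicks to first reach Cart from state s, with t(Cart) = 0. Conditioning on the first click:
t(Search) = 1 + 0.28·t(Search) + 0.28·t(Product) + 0.2·t(Help)
t(Product) = 1 + 0.32·t(Search) + 0.12·t(Product) + 0.2·t(Help)
t(Help) = 1 + 0.24·t(Search) + 0.36·t(Product) + 0.24·t(Help)
Solving: t(Search) = 3.9367, t(Product) = 3.5294, t(Help) = 4.2308.
Expected clicks from Product to Cart: 3.5294.

3.5294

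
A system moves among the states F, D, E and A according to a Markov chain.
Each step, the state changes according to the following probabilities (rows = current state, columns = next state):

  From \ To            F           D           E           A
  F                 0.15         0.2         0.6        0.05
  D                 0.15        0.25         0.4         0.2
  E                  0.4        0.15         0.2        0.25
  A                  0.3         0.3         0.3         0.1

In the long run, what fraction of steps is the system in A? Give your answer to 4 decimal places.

Let the stationary distribution be π with π = πP and π_1 + π_2 + π_3 + π_4 = 1.
π_1 = 0.15·π_1 + 0.15·π_2 + 0.4·π_3 + 0.3·π_4
π_2 = 0.2·π_1 + 0.25·π_2 + 0.15·π_3 + 0.3·π_4
π_3 = 0.6·π_1 + 0.4·π_2 + 0.2·π_3 + 0.3·π_4
Solving with the normalization constraint gives π = (0.2653, 0.2084, 0.3640, 0.1622).
So the stationary probability of A is 0.1622.

0.1622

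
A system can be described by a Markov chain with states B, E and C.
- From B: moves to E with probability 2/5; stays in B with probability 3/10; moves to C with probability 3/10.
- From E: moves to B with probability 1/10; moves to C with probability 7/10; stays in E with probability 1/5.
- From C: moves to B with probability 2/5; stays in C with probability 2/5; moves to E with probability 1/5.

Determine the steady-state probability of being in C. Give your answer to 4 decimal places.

0.4483

Let the stationary distribution be π with π = πP and π_1 + π_2 + π_3 = 1.
π_1 = 0.3·π_1 + 0.1·π_2 + 0.4·π_3
π_2 = 0.4·π_1 + 0.2·π_2 + 0.2·π_3
Solving with the normalization constraint gives π = (0.2931, 0.2586, 0.4483).
So the stationary probability of C is 0.4483.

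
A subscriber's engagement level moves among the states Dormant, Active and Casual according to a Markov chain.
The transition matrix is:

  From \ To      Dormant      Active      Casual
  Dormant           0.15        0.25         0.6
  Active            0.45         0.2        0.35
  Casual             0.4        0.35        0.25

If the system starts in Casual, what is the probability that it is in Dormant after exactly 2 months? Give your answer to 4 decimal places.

Sum over the intermediate state after 1 month:
P = P(Casual→Dormant)·P(Dormant→Dormant) + P(Casual→Active)·P(Active→Dormant) + P(Casual→Casual)·P(Casual→Dormant)
  = 0.4×0.15 + 0.35×0.45 + 0.25×0.4
  = 0.0600 + 0.1575 + 0.1000 = 0.3175

0.3175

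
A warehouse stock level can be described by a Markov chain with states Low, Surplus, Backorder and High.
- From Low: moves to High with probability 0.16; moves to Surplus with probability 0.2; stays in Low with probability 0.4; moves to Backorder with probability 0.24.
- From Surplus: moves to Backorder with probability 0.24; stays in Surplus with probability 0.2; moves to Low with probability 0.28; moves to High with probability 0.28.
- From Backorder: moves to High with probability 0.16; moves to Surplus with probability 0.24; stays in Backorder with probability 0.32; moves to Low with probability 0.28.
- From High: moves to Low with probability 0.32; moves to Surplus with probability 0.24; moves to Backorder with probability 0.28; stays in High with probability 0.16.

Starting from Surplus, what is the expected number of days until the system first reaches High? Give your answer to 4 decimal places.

4.7503

Let t(s) be the expected number of days to first reach High from state s, with t(High) = 0. Conditioning on the first day:
t(Low) = 1 + 0.4·t(Low) + 0.2·t(Surplus) + 0.24·t(Backorder)
t(Surplus) = 1 + 0.28·t(Low) + 0.2·t(Surplus) + 0.24·t(Backorder)
t(Backorder) = 1 + 0.28·t(Low) + 0.24·t(Surplus) + 0.32·t(Backorder)
Solving: t(Low) = 5.3980, t(Surplus) = 4.7503, t(Backorder) = 5.3699.
Expected days from Surplus to High: 4.7503.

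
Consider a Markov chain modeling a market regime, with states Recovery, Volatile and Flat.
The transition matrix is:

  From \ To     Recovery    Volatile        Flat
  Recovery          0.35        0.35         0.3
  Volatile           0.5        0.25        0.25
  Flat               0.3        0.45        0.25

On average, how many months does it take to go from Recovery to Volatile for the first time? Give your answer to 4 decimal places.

Let t(s) be the expected number of months to first reach Volatile from state s, with t(Volatile) = 0. Conditioning on the first month:
t(Recovery) = 1 + 0.35·t(Recovery) + 0.3·t(Flat)
t(Flat) = 1 + 0.3·t(Recovery) + 0.25·t(Flat)
Solving: t(Recovery) = 2.6415, t(Flat) = 2.3899.
Expected months from Recovery to Volatile: 2.6415.

2.6415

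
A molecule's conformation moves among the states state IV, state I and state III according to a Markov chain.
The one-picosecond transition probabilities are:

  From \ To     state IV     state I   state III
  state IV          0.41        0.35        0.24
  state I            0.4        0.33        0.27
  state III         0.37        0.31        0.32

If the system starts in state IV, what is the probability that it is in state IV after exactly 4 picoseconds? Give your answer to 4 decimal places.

Propagate the distribution vector 4 picoseconds from state IV.
After 0 picoseconds: (1.0000, 0.0000, 0.0000)
After 1 picosecond: (0.4100, 0.3500, 0.2400)
After 2 picoseconds: (0.3969, 0.3334, 0.2697)
After 3 picoseconds: (0.3959, 0.3325, 0.2716)
After 4 picoseconds: (0.3958, 0.3325, 0.2717)
P(in state IV after 4 picoseconds) = 0.3958

0.3958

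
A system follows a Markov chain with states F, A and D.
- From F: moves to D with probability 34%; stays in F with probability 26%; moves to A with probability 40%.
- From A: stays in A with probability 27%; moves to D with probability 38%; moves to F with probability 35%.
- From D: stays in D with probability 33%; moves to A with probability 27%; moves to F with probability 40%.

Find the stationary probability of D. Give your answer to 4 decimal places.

0.3491

Let the stationary distribution be π with π = πP and π_1 + π_2 + π_3 = 1.
π_1 = 0.26·π_1 + 0.35·π_2 + 0.4·π_3
π_2 = 0.4·π_1 + 0.27·π_2 + 0.27·π_3
Solving with the normalization constraint gives π = (0.3371, 0.3138, 0.3491).
So the stationary probability of D is 0.3491.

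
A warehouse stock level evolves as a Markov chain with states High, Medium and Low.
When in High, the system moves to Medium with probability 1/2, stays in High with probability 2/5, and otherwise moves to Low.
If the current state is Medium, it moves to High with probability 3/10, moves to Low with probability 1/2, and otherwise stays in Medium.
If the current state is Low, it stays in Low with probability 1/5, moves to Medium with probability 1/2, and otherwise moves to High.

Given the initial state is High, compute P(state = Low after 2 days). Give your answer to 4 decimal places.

0.3100

Sum over the intermediate state after 1 day:
P = P(High→High)·P(High→Low) + P(High→Medium)·P(Medium→Low) + P(High→Low)·P(Low→Low)
  = 0.4×0.1 + 0.5×0.5 + 0.1×0.2
  = 0.0400 + 0.2500 + 0.0200 = 0.3100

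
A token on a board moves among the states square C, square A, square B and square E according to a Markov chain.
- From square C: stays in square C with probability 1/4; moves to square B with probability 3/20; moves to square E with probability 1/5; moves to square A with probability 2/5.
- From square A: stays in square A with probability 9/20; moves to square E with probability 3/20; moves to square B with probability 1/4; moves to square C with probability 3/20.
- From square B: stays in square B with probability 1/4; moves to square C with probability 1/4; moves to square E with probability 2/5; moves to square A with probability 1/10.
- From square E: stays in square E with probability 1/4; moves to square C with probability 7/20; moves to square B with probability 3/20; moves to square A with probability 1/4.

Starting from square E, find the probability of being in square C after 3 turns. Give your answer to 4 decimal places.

Propagate the distribution vector 3 turns from square E.
After 0 turns: (0.0000, 0.0000, 0.0000, 1.0000)
After 1 turn: (0.3500, 0.2500, 0.1500, 0.2500)
After 2 turns: (0.2500, 0.3300, 0.1900, 0.2300)
After 3 turns: (0.2400, 0.3250, 0.2020, 0.2330)
P(in square C after 3 turns) = 0.2400

0.2400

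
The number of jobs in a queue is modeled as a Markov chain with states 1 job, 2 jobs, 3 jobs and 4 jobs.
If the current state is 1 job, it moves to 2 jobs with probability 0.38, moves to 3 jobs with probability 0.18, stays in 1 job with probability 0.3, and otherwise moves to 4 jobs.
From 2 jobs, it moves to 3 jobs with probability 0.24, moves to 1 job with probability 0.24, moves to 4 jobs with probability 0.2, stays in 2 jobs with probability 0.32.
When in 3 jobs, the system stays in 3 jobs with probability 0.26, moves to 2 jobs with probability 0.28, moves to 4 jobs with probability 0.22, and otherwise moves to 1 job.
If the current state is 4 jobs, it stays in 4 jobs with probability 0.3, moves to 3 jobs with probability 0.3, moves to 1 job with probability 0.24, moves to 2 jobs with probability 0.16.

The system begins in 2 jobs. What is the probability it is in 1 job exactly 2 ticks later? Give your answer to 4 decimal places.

Propagate the distribution vector 2 ticks from 2 jobs.
After 0 ticks: (0.0000, 1.0000, 0.0000, 0.0000)
After 1 tick: (0.2400, 0.3200, 0.2400, 0.2000)
After 2 ticks: (0.2544, 0.2928, 0.2424, 0.2104)
P(in 1 job after 2 ticks) = 0.2544

0.2544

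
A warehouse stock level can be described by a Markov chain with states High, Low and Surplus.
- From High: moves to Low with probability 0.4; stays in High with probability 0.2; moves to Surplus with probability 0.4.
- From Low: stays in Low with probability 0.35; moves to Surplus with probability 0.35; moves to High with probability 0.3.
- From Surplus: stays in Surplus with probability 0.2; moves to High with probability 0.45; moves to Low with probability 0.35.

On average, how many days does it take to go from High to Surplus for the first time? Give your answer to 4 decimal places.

Let t(s) be the expected number of days to first reach Surplus from state s, with t(Surplus) = 0. Conditioning on the first day:
t(High) = 1 + 0.2·t(High) + 0.4·t(Low)
t(Low) = 1 + 0.3·t(High) + 0.35·t(Low)
Solving: t(High) = 2.6250, t(Low) = 2.7500.
Expected days from High to Surplus: 2.6250.

2.6250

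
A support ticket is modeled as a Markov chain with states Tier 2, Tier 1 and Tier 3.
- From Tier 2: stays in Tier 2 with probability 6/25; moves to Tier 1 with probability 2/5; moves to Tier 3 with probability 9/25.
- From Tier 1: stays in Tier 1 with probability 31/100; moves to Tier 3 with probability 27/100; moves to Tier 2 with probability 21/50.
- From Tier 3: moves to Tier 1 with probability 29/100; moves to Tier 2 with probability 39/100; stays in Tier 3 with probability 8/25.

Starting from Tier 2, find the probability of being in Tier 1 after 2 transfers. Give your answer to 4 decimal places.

Sum over the intermediate state after 1 transfer:
P = P(Tier 2→Tier 2)·P(Tier 2→Tier 1) + P(Tier 2→Tier 1)·P(Tier 1→Tier 1) + P(Tier 2→Tier 3)·P(Tier 3→Tier 1)
  = 0.24×0.4 + 0.4×0.31 + 0.36×0.29
  = 0.0960 + 0.1240 + 0.1044 = 0.3244

0.3244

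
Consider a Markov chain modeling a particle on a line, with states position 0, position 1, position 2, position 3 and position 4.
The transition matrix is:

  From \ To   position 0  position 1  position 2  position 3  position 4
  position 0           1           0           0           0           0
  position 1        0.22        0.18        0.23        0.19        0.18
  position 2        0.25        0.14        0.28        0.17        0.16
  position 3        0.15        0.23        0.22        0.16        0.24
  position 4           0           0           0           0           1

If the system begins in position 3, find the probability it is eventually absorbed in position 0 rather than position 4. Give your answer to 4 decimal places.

Let h(s) be the probability of absorption at position 0 starting from transient state s. Then h(position 0) = 1 and h(position 4) = 0. By first-step analysis:
h(position 1) = 0.22·1 + 0.18·h(position 1) + 0.23·h(position 2) + 0.19·h(position 3) + 0.18·0
h(position 2) = 0.25·1 + 0.14·h(position 1) + 0.28·h(position 2) + 0.17·h(position 3) + 0.16·0
h(position 3) = 0.15·1 + 0.23·h(position 1) + 0.22·h(position 2) + 0.16·h(position 3) + 0.24·0
Solving: h(position 1) = 0.5357, h(position 2) = 0.5630, h(position 3) = 0.4727.
Starting from position 3, the probability is 0.4727.

0.4727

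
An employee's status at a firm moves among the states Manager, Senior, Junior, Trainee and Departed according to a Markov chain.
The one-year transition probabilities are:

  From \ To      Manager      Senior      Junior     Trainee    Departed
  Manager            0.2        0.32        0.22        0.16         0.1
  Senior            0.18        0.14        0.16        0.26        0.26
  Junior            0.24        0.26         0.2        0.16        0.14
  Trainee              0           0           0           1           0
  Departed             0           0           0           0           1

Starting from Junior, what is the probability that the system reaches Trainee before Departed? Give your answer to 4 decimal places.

Let h(s) be the probability of absorption at Trainee starting from transient state s. Then h(Trainee) = 1 and h(Departed) = 0. By first-step analysis:
h(Manager) = 0.2·h(Manager) + 0.32·h(Senior) + 0.22·h(Junior) + 0.16·1 + 0.1·0
h(Senior) = 0.18·h(Manager) + 0.14·h(Senior) + 0.16·h(Junior) + 0.26·1 + 0.26·0
h(Junior) = 0.24·h(Manager) + 0.26·h(Senior) + 0.2·h(Junior) + 0.16·1 + 0.14·0
Solving: h(Manager) = 0.5541, h(Senior) = 0.5177, h(Junior) = 0.5345.
Starting from Junior, the probability is 0.5345.

0.5345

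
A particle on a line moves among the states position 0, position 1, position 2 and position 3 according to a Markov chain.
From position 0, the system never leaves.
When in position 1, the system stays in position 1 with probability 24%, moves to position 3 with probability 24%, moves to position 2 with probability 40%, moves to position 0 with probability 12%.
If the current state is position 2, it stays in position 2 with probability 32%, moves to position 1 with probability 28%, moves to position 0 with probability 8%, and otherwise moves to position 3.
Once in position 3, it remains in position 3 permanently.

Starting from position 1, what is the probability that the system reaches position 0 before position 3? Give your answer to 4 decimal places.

Let h(s) be the probability of absorption at position 0 starting from transient state s. Then h(position 0) = 1 and h(position 3) = 0. By first-step analysis:
h(position 1) = 0.12·1 + 0.24·h(position 1) + 0.4·h(position 2) + 0.24·0
h(position 2) = 0.08·1 + 0.28·h(position 1) + 0.32·h(position 2) + 0.32·0
Solving: h(position 1) = 0.2806, h(position 2) = 0.2332.
Starting from position 1, the probability is 0.2806.

0.2806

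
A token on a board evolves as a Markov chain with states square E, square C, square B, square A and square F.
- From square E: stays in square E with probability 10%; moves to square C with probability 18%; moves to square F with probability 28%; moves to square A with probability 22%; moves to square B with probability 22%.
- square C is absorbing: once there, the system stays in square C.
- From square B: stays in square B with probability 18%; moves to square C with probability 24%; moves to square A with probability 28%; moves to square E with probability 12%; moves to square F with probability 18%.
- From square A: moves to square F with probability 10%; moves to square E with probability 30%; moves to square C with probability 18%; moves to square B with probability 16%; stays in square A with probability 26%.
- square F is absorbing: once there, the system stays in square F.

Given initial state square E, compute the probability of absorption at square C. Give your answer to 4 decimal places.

0.4695

Let h(s) be the probability of absorption at square C starting from transient state s. Then h(square C) = 1 and h(square F) = 0. By first-step analysis:
h(square E) = 0.1·h(square E) + 0.18·1 + 0.22·h(square B) + 0.22·h(square A) + 0.28·0
h(square B) = 0.12·h(square E) + 0.24·1 + 0.18·h(square B) + 0.28·h(square A) + 0.18·0
h(square A) = 0.3·h(square E) + 0.18·1 + 0.16·h(square B) + 0.26·h(square A) + 0.1·0
Solving: h(square E) = 0.4695, h(square B) = 0.5501, h(square A) = 0.5525.
Starting from square E, the probability is 0.4695.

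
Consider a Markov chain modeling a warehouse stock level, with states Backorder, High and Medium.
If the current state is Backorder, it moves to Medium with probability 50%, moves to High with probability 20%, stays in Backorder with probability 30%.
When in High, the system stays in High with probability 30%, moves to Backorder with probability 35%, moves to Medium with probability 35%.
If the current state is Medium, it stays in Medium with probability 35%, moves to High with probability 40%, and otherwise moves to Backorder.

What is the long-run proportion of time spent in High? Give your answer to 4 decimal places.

0.3099

Let the stationary distribution be π with π = πP and π_1 + π_2 + π_3 = 1.
π_1 = 0.3·π_1 + 0.35·π_2 + 0.25·π_3
π_2 = 0.2·π_1 + 0.3·π_2 + 0.4·π_3
Solving with the normalization constraint gives π = (0.2958, 0.3099, 0.3944).
So the stationary probability of High is 0.3099.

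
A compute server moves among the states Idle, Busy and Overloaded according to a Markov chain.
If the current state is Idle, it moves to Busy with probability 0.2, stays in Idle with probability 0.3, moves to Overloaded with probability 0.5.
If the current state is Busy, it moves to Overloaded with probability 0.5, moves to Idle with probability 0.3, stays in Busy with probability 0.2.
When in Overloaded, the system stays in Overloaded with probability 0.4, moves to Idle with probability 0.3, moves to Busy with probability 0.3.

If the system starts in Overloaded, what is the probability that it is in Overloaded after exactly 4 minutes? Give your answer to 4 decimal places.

0.4546

Propagate the distribution vector 4 minutes from Overloaded.
After 0 minutes: (0.0000, 0.0000, 1.0000)
After 1 minute: (0.3000, 0.3000, 0.4000)
After 2 minutes: (0.3000, 0.2400, 0.4600)
After 3 minutes: (0.3000, 0.2460, 0.4540)
After 4 minutes: (0.3000, 0.2454, 0.4546)
P(in Overloaded after 4 minutes) = 0.4546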